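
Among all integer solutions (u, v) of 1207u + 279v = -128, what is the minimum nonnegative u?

gcd(1207, 279) = 1.
1 divides -128, so solutions exist.
By Bézout, 1207·(46) + 279·(-199) = 1.
Scale by -128/1 = -128: (u₀, v₀) = (-5888, 25472).
General solution: u = -5888 + 279t, v = 25472 - 1207t for integer t.
u ≥ 0: smallest is -5888 mod 279 = 250 (at t = 22), with v = -1082.

250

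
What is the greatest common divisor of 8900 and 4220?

gcd(8900, 4220) = 20  (8900 = 2·4220 + 460, 4220 = 9·460 + 80, 460 = 5·80 + 60, 80 = 1·60 + 20, 60 = 3·20).

20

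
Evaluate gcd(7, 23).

1

gcd(23, 7):
  23 = 3*7 + 2
  7 = 3*2 + 1
  2 = 2*1
so gcd(23, 7) = 1.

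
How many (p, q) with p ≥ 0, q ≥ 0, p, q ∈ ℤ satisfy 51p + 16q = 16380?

gcd(51, 16) = 1.
By Bézout, 51×(-5) + 16×(16) = 1.
One solution: (4, 1011).
General: p = 4 + 16t, q = 1011 - 51t.
p ≥ 0 ⇒ t ≥ 0; q ≥ 0 ⇒ t ≤ 19. So t ∈ [0, 19]: 20 solutions.

20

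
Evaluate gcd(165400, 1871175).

gcd(1871175, 165400):
  1871175 = 11·165400 + 51775
  165400 = 3·51775 + 10075
  51775 = 5·10075 + 1400
  10075 = 7·1400 + 275
  1400 = 5·275 + 25
  275 = 11·25
so gcd(1871175, 165400) = 25.

25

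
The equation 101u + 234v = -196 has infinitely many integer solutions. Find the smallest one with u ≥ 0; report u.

gcd(234, 101):
  234 = 2·101 + 32
  101 = 3·32 + 5
  32 = 6·5 + 2
  5 = 2·2 + 1
  2 = 2·1
so gcd(234, 101) = 1.
1 divides -196, so solutions exist.
Back-substitute for Bézout coefficients:
  1 = 5 - 2·2
  ... = 101·(95) + 234·(-41)
Scale by -196/1 = -196: (u₀, v₀) = (-18620, 8036).
General solution: u = -18620 + 234t, v = 8036 - 101t for integer t.
u ≥ 0: smallest is -18620 mod 234 = 100 (at t = 80), with v = -44.

100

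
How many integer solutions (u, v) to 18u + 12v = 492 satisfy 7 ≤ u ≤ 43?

18

gcd(18, 12) = 6.
By Bézout, 18×(1) + 12×(-1) = 6.
Particular solution: (0, 41).
General solution: u = 0 + 2t, v = 41 - 3t for integer t.
7 ≤ 0 + 2t ≤ 43 gives t ∈ [4, 21], which is 18 values.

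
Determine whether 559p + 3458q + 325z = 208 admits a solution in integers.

yes

gcd(3458, 559):
  3458 = 6×559 + 104
  559 = 5×104 + 39
  104 = 2×39 + 26
  39 = 1×26 + 13
  26 = 2×13
so gcd(3458, 559) = 13.
gcd(13, 325) = 13.
13 divides 208, so integer solutions exist.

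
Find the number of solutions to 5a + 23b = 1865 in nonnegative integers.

17

gcd(23, 5) = 1.
By Bézout, 5·(-9) + 23·(2) = 1.
One solution: (5, 80).
General: a = 5 + 23t, b = 80 - 5t.
a ≥ 0 ⇒ t ≥ 0; b ≥ 0 ⇒ t ≤ 16. So t ∈ [0, 16]: 17 solutions.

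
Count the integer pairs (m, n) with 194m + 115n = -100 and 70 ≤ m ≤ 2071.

gcd(194, 115) = 1.
By Bézout, 194·(-16) + 115·(27) = 1.
Particular solution: (105, -178).
General solution: m = 105 + 115t, n = -178 - 194t for integer t.
70 ≤ 105 + 115t ≤ 2071 gives t ∈ [0, 17], which is 18 values.

18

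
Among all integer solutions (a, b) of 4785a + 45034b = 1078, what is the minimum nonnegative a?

gcd(45034, 4785):
  45034 = 9*4785 + 1969
  4785 = 2*1969 + 847
  1969 = 2*847 + 275
  847 = 3*275 + 22
  275 = 12*22 + 11
  22 = 2*11
so gcd(45034, 4785) = 11.
11 divides 1078, so solutions exist.
Back-substitute for Bézout coefficients:
  11 = 275 - 12*22
  ... = 4785*(-1967) + 45034*(209)
Scale by 1078/11 = 98: (a₀, b₀) = (-192766, 20482).
General solution: a = -192766 + 4094t, b = 20482 - 435t for integer t.
a ≥ 0: smallest is -192766 mod 4094 = 3746 (at t = 48), with b = -398.

3746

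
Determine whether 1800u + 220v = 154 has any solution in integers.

gcd(1800, 220):
  1800 = 8*220 + 40
  220 = 5*40 + 20
  40 = 2*20
so gcd(1800, 220) = 20.
20 does not divide 154 (remainder 14), so no integer solutions.

no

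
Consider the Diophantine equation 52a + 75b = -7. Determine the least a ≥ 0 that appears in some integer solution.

gcd(75, 52) = 1.
1 divides -7, so solutions exist.
By Bézout, 52×(13) + 75×(-9) = 1.
Scale by -7/1 = -7: (a₀, b₀) = (-91, 63).
General solution: a = -91 + 75t, b = 63 - 52t for integer t.
a ≥ 0: smallest is -91 mod 75 = 59 (at t = 2), with b = -41.

59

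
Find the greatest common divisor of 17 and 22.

gcd(22, 17) = 1  (22 = 1×17 + 5, 17 = 3×5 + 2, 5 = 2×2 + 1, 2 = 2×1).

1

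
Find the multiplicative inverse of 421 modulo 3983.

gcd(3983, 421) = 1.
By Bézout, 421·(-965) + 3983·(102) = 1.
So 421·-965 ≡ 1 (mod 3983), and -965 mod 3983 = 3018.

3018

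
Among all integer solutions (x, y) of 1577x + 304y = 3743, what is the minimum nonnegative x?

gcd(1577, 304):
  1577 = 5·304 + 57
  304 = 5·57 + 19
  57 = 3·19
so gcd(1577, 304) = 19.
19 divides 3743, so solutions exist.
Back-substitute for Bézout coefficients:
  19 = 304 - 5·57
  ... = 1577·(-5) + 304·(26)
Scale by 3743/19 = 197: (x₀, y₀) = (-985, 5122).
General solution: x = -985 + 16t, y = 5122 - 83t for integer t.
x ≥ 0: smallest is -985 mod 16 = 7 (at t = 62), with y = -24.

7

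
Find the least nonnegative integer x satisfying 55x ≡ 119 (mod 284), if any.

gcd(284, 55) = 1  (284 = 5*55 + 9, 55 = 6*9 + 1, 9 = 9*1).
1 divides 119, so solutions exist.
Back-substituting, 55*(31) + 284*(-6) = 1.
So 55*(31) ≡ 1 (mod 284); multiply by 119: x ≡ 3689 (mod 284).
Smallest nonnegative: x = 3689 mod 284 = 281.

281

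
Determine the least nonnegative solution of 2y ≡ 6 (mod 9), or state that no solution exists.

gcd(9, 2) = 1.
1 divides 6, so solutions exist.
By Bézout, 2×(-4) + 9×(1) = 1.
So 2×(-4) ≡ 1 (mod 9); multiply by 6: y ≡ -24 (mod 9).
Smallest nonnegative: y = -24 mod 9 = 3.

3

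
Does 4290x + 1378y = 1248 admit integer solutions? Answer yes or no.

yes

gcd(4290, 1378) = 26  (4290 = 3·1378 + 156, 1378 = 8·156 + 130, 156 = 1·130 + 26, 130 = 5·26).
26 divides 1248, so integer solutions exist.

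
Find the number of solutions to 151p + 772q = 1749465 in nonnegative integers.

gcd(772, 151) = 1.
By Bézout, 151·(363) + 772·(-71) = 1.
One solution: (103, 2246).
General: p = 103 + 772t, q = 2246 - 151t.
p ≥ 0 ⇒ t ≥ 0; q ≥ 0 ⇒ t ≤ 14. So t ∈ [0, 14]: 15 solutions.

15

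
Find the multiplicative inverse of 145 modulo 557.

315

gcd(557, 145) = 1  (557 = 3×145 + 122, 145 = 1×122 + 23, 122 = 5×23 + 7, 23 = 3×7 + 2, 7 = 3×2 + 1, 2 = 2×1).
Back-substituting, 145×(-242) + 557×(63) = 1.
So 145×-242 ≡ 1 (mod 557), and -242 mod 557 = 315.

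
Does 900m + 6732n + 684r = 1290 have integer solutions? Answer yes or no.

no

gcd(6732, 900) = 36.
gcd(36, 684) = 36.
36 does not divide 1290 (remainder 30), so no integer solutions.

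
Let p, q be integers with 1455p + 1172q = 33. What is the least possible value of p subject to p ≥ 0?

319

gcd(1455, 1172) = 1  (1455 = 1×1172 + 283, 1172 = 4×283 + 40, 283 = 7×40 + 3, 40 = 13×3 + 1, 3 = 3×1).
1 divides 33, so solutions exist.
Back-substituting, 1455×(-381) + 1172×(473) = 1.
Scale by 33/1 = 33: (p₀, q₀) = (-12573, 15609).
General solution: p = -12573 + 1172t, q = 15609 - 1455t for integer t.
p ≥ 0: smallest is -12573 mod 1172 = 319 (at t = 11), with q = -396.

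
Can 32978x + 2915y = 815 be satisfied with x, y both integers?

no

gcd(32978, 2915):
  32978 = 11×2915 + 913
  2915 = 3×913 + 176
  913 = 5×176 + 33
  176 = 5×33 + 11
  33 = 3×11
so gcd(32978, 2915) = 11.
11 does not divide 815 (remainder 1), so no integer solutions.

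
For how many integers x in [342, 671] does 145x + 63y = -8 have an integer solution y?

gcd(145, 63) = 1.
By Bézout, 145*(10) + 63*(-23) = 1.
Particular solution: (46, -106).
General solution: x = 46 + 63t, y = -106 - 145t for integer t.
342 ≤ 46 + 63t ≤ 671 gives t ∈ [5, 9], which is 5 values.

5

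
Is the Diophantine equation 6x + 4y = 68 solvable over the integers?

yes

gcd(6, 4) = 2  (6 = 1*4 + 2, 4 = 2*2).
2 divides 68, so integer solutions exist.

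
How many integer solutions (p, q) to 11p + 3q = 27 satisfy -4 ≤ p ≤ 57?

21

gcd(11, 3):
  11 = 3*3 + 2
  3 = 1*2 + 1
  2 = 2*1
so gcd(11, 3) = 1.
Back-substitute for Bézout coefficients:
  1 = 3 - 1*2
  ... = 11*(-1) + 3*(4)
Scale by 27: particular solution (-27, 108); reduce p mod 3: (0, 9).
General solution: p = 0 + 3t, q = 9 - 11t for integer t.
-4 ≤ 0 + 3t ≤ 57 gives t ∈ [-1, 19], which is 21 values.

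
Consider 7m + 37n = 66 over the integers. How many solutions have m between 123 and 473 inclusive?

gcd(37, 7) = 1.
By Bézout, 7·(16) + 37·(-3) = 1.
Particular solution: (20, -2).
General solution: m = 20 + 37t, n = -2 - 7t for integer t.
123 ≤ 20 + 37t ≤ 473 gives t ∈ [3, 12], which is 10 values.

10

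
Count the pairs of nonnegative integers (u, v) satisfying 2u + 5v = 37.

4

gcd(5, 2):
  5 = 2×2 + 1
  2 = 2×1
so gcd(5, 2) = 1.
Back-substitute for Bézout coefficients:
  1 = 5 - 2×2
  ... = 2×(-2) + 5×(1)
Scale by 37: one solution is (-74, 37). Reduce u mod 5: (1, 7).
General: u = 1 + 5t, v = 7 - 2t.
u ≥ 0 ⇒ t ≥ 0; v ≥ 0 ⇒ t ≤ 3. So t ∈ [0, 3]: 4 solutions.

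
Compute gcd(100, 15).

5

gcd(100, 15):
  100 = 6×15 + 10
  15 = 1×10 + 5
  10 = 2×5
so gcd(100, 15) = 5.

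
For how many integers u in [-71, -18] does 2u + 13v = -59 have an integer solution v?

4

gcd(13, 2) = 1  (13 = 6×2 + 1, 2 = 2×1).
Back-substituting, 2×(-6) + 13×(1) = 1.
Scale by -59: particular solution (354, -59); reduce u mod 13: (3, -5).
General solution: u = 3 + 13t, v = -5 - 2t for integer t.
-71 ≤ 3 + 13t ≤ -18 gives t ∈ [-5, -2], which is 4 values.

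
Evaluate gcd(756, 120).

12

gcd(756, 120):
  756 = 6*120 + 36
  120 = 3*36 + 12
  36 = 3*12
so gcd(756, 120) = 12.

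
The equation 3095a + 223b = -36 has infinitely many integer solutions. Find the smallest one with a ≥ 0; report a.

150

gcd(3095, 223):
  3095 = 13*223 + 196
  223 = 1*196 + 27
  196 = 7*27 + 7
  27 = 3*7 + 6
  7 = 1*6 + 1
  6 = 6*1
so gcd(3095, 223) = 1.
1 divides -36, so solutions exist.
Back-substitute for Bézout coefficients:
  1 = 7 - 1*6
  ... = 3095*(33) + 223*(-458)
Scale by -36/1 = -36: (a₀, b₀) = (-1188, 16488).
General solution: a = -1188 + 223t, b = 16488 - 3095t for integer t.
a ≥ 0: smallest is -1188 mod 223 = 150 (at t = 6), with b = -2082.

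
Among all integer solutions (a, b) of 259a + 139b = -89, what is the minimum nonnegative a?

12

gcd(259, 139) = 1  (259 = 1×139 + 120, 139 = 1×120 + 19, 120 = 6×19 + 6, 19 = 3×6 + 1, 6 = 6×1).
1 divides -89, so solutions exist.
Back-substituting, 259×(-22) + 139×(41) = 1.
Scale by -89/1 = -89: (a₀, b₀) = (1958, -3649).
General solution: a = 1958 + 139t, b = -3649 - 259t for integer t.
a ≥ 0: smallest is 1958 mod 139 = 12 (at t = -14), with b = -23.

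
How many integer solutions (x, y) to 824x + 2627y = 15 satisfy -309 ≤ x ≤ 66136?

gcd(2627, 824) = 1  (2627 = 3·824 + 155, 824 = 5·155 + 49, 155 = 3·49 + 8, 49 = 6·8 + 1, 8 = 8·1).
Back-substituting, 824·(322) + 2627·(-101) = 1.
Scale by 15: particular solution (4830, -1515); reduce x mod 2627: (2203, -691).
General solution: x = 2203 + 2627t, y = -691 - 824t for integer t.
-309 ≤ 2203 + 2627t ≤ 66136 gives t ∈ [0, 24], which is 25 values.

25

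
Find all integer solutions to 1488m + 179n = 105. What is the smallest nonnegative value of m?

69

gcd(1488, 179):
  1488 = 8*179 + 56
  179 = 3*56 + 11
  56 = 5*11 + 1
  11 = 11*1
so gcd(1488, 179) = 1.
1 divides 105, so solutions exist.
Back-substitute for Bézout coefficients:
  1 = 56 - 5*11
  ... = 1488*(16) + 179*(-133)
Scale by 105/1 = 105: (m₀, n₀) = (1680, -13965).
General solution: m = 1680 + 179t, n = -13965 - 1488t for integer t.
m ≥ 0: smallest is 1680 mod 179 = 69 (at t = -9), with n = -573.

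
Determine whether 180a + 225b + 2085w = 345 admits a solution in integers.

yes

gcd(225, 180) = 45  (225 = 1×180 + 45, 180 = 4×45).
gcd(45, 2085) = 15.
15 divides 345, so integer solutions exist.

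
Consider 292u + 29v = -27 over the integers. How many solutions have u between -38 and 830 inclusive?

30

gcd(292, 29):
  292 = 10*29 + 2
  29 = 14*2 + 1
  2 = 2*1
so gcd(292, 29) = 1.
Back-substitute for Bézout coefficients:
  1 = 29 - 14*2
  ... = 292*(-14) + 29*(141)
Scale by -27: particular solution (378, -3807); reduce u mod 29: (1, -11).
General solution: u = 1 + 29t, v = -11 - 292t for integer t.
-38 ≤ 1 + 29t ≤ 830 gives t ∈ [-1, 28], which is 30 values.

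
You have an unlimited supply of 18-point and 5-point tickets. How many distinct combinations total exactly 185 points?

Need nonnegative integers with 18j + 5k = 185.
gcd(18, 5) = 1, and 18·(2) + 5·(-7) = 1.
So (j₀, k₀) = (370, -1295); general j = 370 + 5t, k = -1295 - 18t.
j ≥ 0 ⇒ t ≥ -74; k ≥ 0 ⇒ t ≤ -72. That's 3 values of t.

3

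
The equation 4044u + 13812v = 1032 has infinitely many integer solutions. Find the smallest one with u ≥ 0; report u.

475

gcd(13812, 4044) = 12.
12 divides 1032, so solutions exist.
By Bézout, 4044*(-222) + 13812*(65) = 12.
Scale by 1032/12 = 86: (u₀, v₀) = (-19092, 5590).
General solution: u = -19092 + 1151t, v = 5590 - 337t for integer t.
u ≥ 0: smallest is -19092 mod 1151 = 475 (at t = 17), with v = -139.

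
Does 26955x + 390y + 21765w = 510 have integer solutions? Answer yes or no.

yes

gcd(26955, 390) = 15  (26955 = 69×390 + 45, 390 = 8×45 + 30, 45 = 1×30 + 15, 30 = 2×15).
gcd(15, 21765) = 15.
15 divides 510, so integer solutions exist.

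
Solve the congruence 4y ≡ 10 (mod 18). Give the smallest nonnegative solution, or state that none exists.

gcd(18, 4) = 2.
2 divides 10, so solutions exist.
By Bézout, 4*(-4) + 18*(1) = 2.
So 4*(-4) ≡ 2 (mod 18); multiply by 5: y ≡ -20 (mod 9).
Smallest nonnegative: y = -20 mod 9 = 7.

7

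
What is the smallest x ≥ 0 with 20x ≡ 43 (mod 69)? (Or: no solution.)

gcd(69, 20):
  69 = 3·20 + 9
  20 = 2·9 + 2
  9 = 4·2 + 1
  2 = 2·1
so gcd(69, 20) = 1.
1 divides 43, so solutions exist.
Back-substitute for Bézout coefficients:
  1 = 9 - 4·2
  ... = 20·(-31) + 69·(9)
So 20·(-31) ≡ 1 (mod 69); multiply by 43: x ≡ -1333 (mod 69).
Smallest nonnegative: x = -1333 mod 69 = 47.

47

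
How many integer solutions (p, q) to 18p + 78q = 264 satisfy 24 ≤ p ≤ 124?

8

gcd(78, 18) = 6.
By Bézout, 18·(-4) + 78·(1) = 6.
Particular solution: (6, 2).
General solution: p = 6 + 13t, q = 2 - 3t for integer t.
24 ≤ 6 + 13t ≤ 124 gives t ∈ [2, 9], which is 8 values.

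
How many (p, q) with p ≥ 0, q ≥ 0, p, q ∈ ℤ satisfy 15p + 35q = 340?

3

gcd(35, 15) = 5  (35 = 2·15 + 5, 15 = 3·5).
Back-substituting, 15·(-2) + 35·(1) = 5.
Scale by 68: one solution is (-136, 68). Reduce p mod 7: (4, 8).
General: p = 4 + 7t, q = 8 - 3t.
p ≥ 0 ⇒ t ≥ 0; q ≥ 0 ⇒ t ≤ 2. So t ∈ [0, 2]: 3 solutions.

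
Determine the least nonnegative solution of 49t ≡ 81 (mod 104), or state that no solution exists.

25

gcd(104, 49) = 1  (104 = 2*49 + 6, 49 = 8*6 + 1, 6 = 6*1).
1 divides 81, so solutions exist.
Back-substituting, 49*(17) + 104*(-8) = 1.
So 49*(17) ≡ 1 (mod 104); multiply by 81: t ≡ 1377 (mod 104).
Smallest nonnegative: t = 1377 mod 104 = 25.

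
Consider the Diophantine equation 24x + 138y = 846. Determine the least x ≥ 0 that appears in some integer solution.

18

gcd(138, 24):
  138 = 5*24 + 18
  24 = 1*18 + 6
  18 = 3*6
so gcd(138, 24) = 6.
6 divides 846, so solutions exist.
Back-substitute for Bézout coefficients:
  6 = 24 - 1*18
  ... = 24*(6) + 138*(-1)
Scale by 846/6 = 141: (x₀, y₀) = (846, -141).
General solution: x = 846 + 23t, y = -141 - 4t for integer t.
x ≥ 0: smallest is 846 mod 23 = 18 (at t = -36), with y = 3.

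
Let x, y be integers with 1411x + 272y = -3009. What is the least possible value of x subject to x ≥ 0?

gcd(1411, 272) = 17  (1411 = 5×272 + 51, 272 = 5×51 + 17, 51 = 3×17).
17 divides -3009, so solutions exist.
Back-substituting, 1411×(-5) + 272×(26) = 17.
Scale by -3009/17 = -177: (x₀, y₀) = (885, -4602).
General solution: x = 885 + 16t, y = -4602 - 83t for integer t.
x ≥ 0: smallest is 885 mod 16 = 5 (at t = -55), with y = -37.

5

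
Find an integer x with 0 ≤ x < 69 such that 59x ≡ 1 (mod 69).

62

gcd(69, 59):
  69 = 1·59 + 10
  59 = 5·10 + 9
  10 = 1·9 + 1
  9 = 9·1
so gcd(69, 59) = 1.
Back-substitute for Bézout coefficients:
  1 = 10 - 1·9
  ... = 59·(-7) + 69·(6)
So 59·-7 ≡ 1 (mod 69), and -7 mod 69 = 62.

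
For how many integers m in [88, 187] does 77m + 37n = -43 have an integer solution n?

3

gcd(77, 37):
  77 = 2×37 + 3
  37 = 12×3 + 1
  3 = 3×1
so gcd(77, 37) = 1.
Back-substitute for Bézout coefficients:
  1 = 37 - 12×3
  ... = 77×(-12) + 37×(25)
Scale by -43: particular solution (516, -1075); reduce m mod 37: (35, -74).
General solution: m = 35 + 37t, n = -74 - 77t for integer t.
88 ≤ 35 + 37t ≤ 187 gives t ∈ [2, 4], which is 3 values.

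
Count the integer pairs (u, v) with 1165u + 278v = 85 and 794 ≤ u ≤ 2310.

gcd(1165, 278) = 1.
By Bézout, 1165*(21) + 278*(-88) = 1.
Particular solution: (117, -490).
General solution: u = 117 + 278t, v = -490 - 1165t for integer t.
794 ≤ 117 + 278t ≤ 2310 gives t ∈ [3, 7], which is 5 values.

5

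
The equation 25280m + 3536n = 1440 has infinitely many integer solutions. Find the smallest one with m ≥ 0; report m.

gcd(25280, 3536):
  25280 = 7×3536 + 528
  3536 = 6×528 + 368
  528 = 1×368 + 160
  368 = 2×160 + 48
  160 = 3×48 + 16
  48 = 3×16
so gcd(25280, 3536) = 16.
16 divides 1440, so solutions exist.
Back-substitute for Bézout coefficients:
  16 = 160 - 3×48
  ... = 25280×(67) + 3536×(-479)
Scale by 1440/16 = 90: (m₀, n₀) = (6030, -43110).
General solution: m = 6030 + 221t, n = -43110 - 1580t for integer t.
m ≥ 0: smallest is 6030 mod 221 = 63 (at t = -27), with n = -450.

63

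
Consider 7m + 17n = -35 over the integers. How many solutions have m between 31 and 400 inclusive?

21

gcd(17, 7) = 1.
By Bézout, 7·(5) + 17·(-2) = 1.
Particular solution: (12, -7).
General solution: m = 12 + 17t, n = -7 - 7t for integer t.
31 ≤ 12 + 17t ≤ 400 gives t ∈ [2, 22], which is 21 values.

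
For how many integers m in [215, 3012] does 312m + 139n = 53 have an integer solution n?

20

gcd(312, 139):
  312 = 2×139 + 34
  139 = 4×34 + 3
  34 = 11×3 + 1
  3 = 3×1
so gcd(312, 139) = 1.
Back-substitute for Bézout coefficients:
  1 = 34 - 11×3
  ... = 312×(45) + 139×(-101)
Scale by 53: particular solution (2385, -5353); reduce m mod 139: (22, -49).
General solution: m = 22 + 139t, n = -49 - 312t for integer t.
215 ≤ 22 + 139t ≤ 3012 gives t ∈ [2, 21], which is 20 values.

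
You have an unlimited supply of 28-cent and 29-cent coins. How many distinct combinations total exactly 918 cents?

Need nonnegative integers with 28j + 29k = 918.
gcd(28, 29) = 1, and 28·(-1) + 29·(1) = 1.
So (j₀, k₀) = (-918, 918); general j = -918 + 29t, k = 918 - 28t.
j ≥ 0 ⇒ t ≥ 32; k ≥ 0 ⇒ t ≤ 32. That's 1 value of t.

1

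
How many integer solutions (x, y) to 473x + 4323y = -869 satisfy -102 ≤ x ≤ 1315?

4

gcd(4323, 473) = 11  (4323 = 9*473 + 66, 473 = 7*66 + 11, 66 = 6*11).
Back-substituting, 473*(64) + 4323*(-7) = 11.
Scale by -79: particular solution (-5056, 553); reduce x mod 393: (53, -6).
General solution: x = 53 + 393t, y = -6 - 43t for integer t.
-102 ≤ 53 + 393t ≤ 1315 gives t ∈ [0, 3], which is 4 values.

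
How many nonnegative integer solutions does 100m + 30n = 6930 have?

gcd(100, 30) = 10.
By Bézout, 100*(1) + 30*(-3) = 10.
One solution: (0, 231).
General: m = 0 + 3t, n = 231 - 10t.
m ≥ 0 ⇒ t ≥ 0; n ≥ 0 ⇒ t ≤ 23. So t ∈ [0, 23]: 24 solutions.

24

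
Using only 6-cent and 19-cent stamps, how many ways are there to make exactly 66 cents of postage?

1

Need nonnegative integers with 6j + 19k = 66.
gcd(6, 19) = 1, and 6·(-3) + 19·(1) = 1.
So (j₀, k₀) = (-198, 66); general j = -198 + 19t, k = 66 - 6t.
j ≥ 0 ⇒ t ≥ 11; k ≥ 0 ⇒ t ≤ 11. That's 1 value of t.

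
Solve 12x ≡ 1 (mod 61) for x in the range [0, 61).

gcd(61, 12):
  61 = 5·12 + 1
  12 = 12·1
so gcd(61, 12) = 1.
Back-substitute for Bézout coefficients:
  1 = 61 - 5·12
  ... = 12·(-5) + 61·(1)
So 12·-5 ≡ 1 (mod 61), and -5 mod 61 = 56.

56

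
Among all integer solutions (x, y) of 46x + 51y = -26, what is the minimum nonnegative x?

gcd(51, 46) = 1  (51 = 1*46 + 5, 46 = 9*5 + 1, 5 = 5*1).
1 divides -26, so solutions exist.
Back-substituting, 46*(10) + 51*(-9) = 1.
Scale by -26/1 = -26: (x₀, y₀) = (-260, 234).
General solution: x = -260 + 51t, y = 234 - 46t for integer t.
x ≥ 0: smallest is -260 mod 51 = 46 (at t = 6), with y = -42.

46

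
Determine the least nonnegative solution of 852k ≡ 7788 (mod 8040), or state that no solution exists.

gcd(8040, 852):
  8040 = 9×852 + 372
  852 = 2×372 + 108
  372 = 3×108 + 48
  108 = 2×48 + 12
  48 = 4×12
so gcd(8040, 852) = 12.
12 divides 7788, so solutions exist.
Back-substitute for Bézout coefficients:
  12 = 108 - 2×48
  ... = 852×(151) + 8040×(-16)
So 852×(151) ≡ 12 (mod 8040); multiply by 649: k ≡ 97999 (mod 670).
Smallest nonnegative: k = 97999 mod 670 = 179.

179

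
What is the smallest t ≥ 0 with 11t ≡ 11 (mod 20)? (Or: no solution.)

1

gcd(20, 11) = 1.
1 divides 11, so solutions exist.
By Bézout, 11·(-9) + 20·(5) = 1.
So 11·(-9) ≡ 1 (mod 20); multiply by 11: t ≡ -99 (mod 20).
Smallest nonnegative: t = -99 mod 20 = 1.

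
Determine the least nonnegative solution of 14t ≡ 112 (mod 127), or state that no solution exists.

8

gcd(127, 14):
  127 = 9·14 + 1
  14 = 14·1
so gcd(127, 14) = 1.
1 divides 112, so solutions exist.
Back-substitute for Bézout coefficients:
  1 = 127 - 9·14
  ... = 14·(-9) + 127·(1)
So 14·(-9) ≡ 1 (mod 127); multiply by 112: t ≡ -1008 (mod 127).
Smallest nonnegative: t = -1008 mod 127 = 8.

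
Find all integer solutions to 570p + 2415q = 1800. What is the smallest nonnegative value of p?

54

gcd(2415, 570) = 15.
15 divides 1800, so solutions exist.
By Bézout, 570×(-72) + 2415×(17) = 15.
Scale by 1800/15 = 120: (p₀, q₀) = (-8640, 2040).
General solution: p = -8640 + 161t, q = 2040 - 38t for integer t.
p ≥ 0: smallest is -8640 mod 161 = 54 (at t = 54), with q = -12.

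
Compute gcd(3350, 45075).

25

gcd(45075, 3350):
  45075 = 13×3350 + 1525
  3350 = 2×1525 + 300
  1525 = 5×300 + 25
  300 = 12×25
so gcd(45075, 3350) = 25.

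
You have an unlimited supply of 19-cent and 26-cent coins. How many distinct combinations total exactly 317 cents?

1

Need nonnegative integers with 19j + 26k = 317.
gcd(19, 26) = 1, and 19·(11) + 26·(-8) = 1.
So (j₀, k₀) = (3487, -2536); general j = 3487 + 26t, k = -2536 - 19t.
j ≥ 0 ⇒ t ≥ -134; k ≥ 0 ⇒ t ≤ -134. That's 1 value of t.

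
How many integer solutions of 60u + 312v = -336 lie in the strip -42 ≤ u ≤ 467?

gcd(312, 60) = 12.
By Bézout, 60*(-5) + 312*(1) = 12.
Particular solution: (10, -3).
General solution: u = 10 + 26t, v = -3 - 5t for integer t.
-42 ≤ 10 + 26t ≤ 467 gives t ∈ [-2, 17], which is 20 values.

20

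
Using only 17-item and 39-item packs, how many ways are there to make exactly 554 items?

Need nonnegative integers with 17j + 39k = 554.
gcd(17, 39) = 1, and 17·(-16) + 39·(7) = 1.
So (j₀, k₀) = (-8864, 3878); general j = -8864 + 39t, k = 3878 - 17t.
j ≥ 0 ⇒ t ≥ 228; k ≥ 0 ⇒ t ≤ 228. That's 1 value of t.

1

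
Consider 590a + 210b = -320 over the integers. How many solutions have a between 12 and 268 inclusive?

gcd(590, 210) = 10.
By Bézout, 590*(5) + 210*(-14) = 10.
Particular solution: (8, -24).
General solution: a = 8 + 21t, b = -24 - 59t for integer t.
12 ≤ 8 + 21t ≤ 268 gives t ∈ [1, 12], which is 12 values.

12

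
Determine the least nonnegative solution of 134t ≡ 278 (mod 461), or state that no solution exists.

64

gcd(461, 134) = 1.
1 divides 278, so solutions exist.
By Bézout, 134*(-86) + 461*(25) = 1.
So 134*(-86) ≡ 1 (mod 461); multiply by 278: t ≡ -23908 (mod 461).
Smallest nonnegative: t = -23908 mod 461 = 64.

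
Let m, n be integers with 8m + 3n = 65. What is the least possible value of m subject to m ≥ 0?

1

gcd(8, 3) = 1  (8 = 2·3 + 2, 3 = 1·2 + 1, 2 = 2·1).
1 divides 65, so solutions exist.
Back-substituting, 8·(-1) + 3·(3) = 1.
Scale by 65/1 = 65: (m₀, n₀) = (-65, 195).
General solution: m = -65 + 3t, n = 195 - 8t for integer t.
m ≥ 0: smallest is -65 mod 3 = 1 (at t = 22), with n = 19.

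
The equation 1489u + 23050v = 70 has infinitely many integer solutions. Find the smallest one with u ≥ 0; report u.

gcd(23050, 1489) = 1  (23050 = 15*1489 + 715, 1489 = 2*715 + 59, 715 = 12*59 + 7, 59 = 8*7 + 3, 7 = 2*3 + 1, 3 = 3*1).
1 divides 70, so solutions exist.
Back-substituting, 1489*(-6641) + 23050*(429) = 1.
Scale by 70/1 = 70: (u₀, v₀) = (-464870, 30030).
General solution: u = -464870 + 23050t, v = 30030 - 1489t for integer t.
u ≥ 0: smallest is -464870 mod 23050 = 19180 (at t = 21), with v = -1239.

19180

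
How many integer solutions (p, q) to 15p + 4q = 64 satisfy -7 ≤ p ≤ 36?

11

gcd(15, 4) = 1.
By Bézout, 15·(-1) + 4·(4) = 1.
Particular solution: (0, 16).
General solution: p = 0 + 4t, q = 16 - 15t for integer t.
-7 ≤ 0 + 4t ≤ 36 gives t ∈ [-1, 9], which is 11 values.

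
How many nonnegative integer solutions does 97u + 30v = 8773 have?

gcd(97, 30):
  97 = 3*30 + 7
  30 = 4*7 + 2
  7 = 3*2 + 1
  2 = 2*1
so gcd(97, 30) = 1.
Back-substitute for Bézout coefficients:
  1 = 7 - 3*2
  ... = 97*(13) + 30*(-42)
Scale by 8773: one solution is (114049, -368466). Reduce u mod 30: (19, 231).
General: u = 19 + 30t, v = 231 - 97t.
u ≥ 0 ⇒ t ≥ 0; v ≥ 0 ⇒ t ≤ 2. So t ∈ [0, 2]: 3 solutions.

3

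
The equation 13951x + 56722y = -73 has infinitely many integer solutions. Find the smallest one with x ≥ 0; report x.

36641

gcd(56722, 13951) = 1  (56722 = 4*13951 + 918, 13951 = 15*918 + 181, 918 = 5*181 + 13, 181 = 13*13 + 12, 13 = 1*12 + 1, 12 = 12*1).
1 divides -73, so solutions exist.
Back-substituting, 13951*(-4387) + 56722*(1079) = 1.
Scale by -73/1 = -73: (x₀, y₀) = (320251, -78767).
General solution: x = 320251 + 56722t, y = -78767 - 13951t for integer t.
x ≥ 0: smallest is 320251 mod 56722 = 36641 (at t = -5), with y = -9012.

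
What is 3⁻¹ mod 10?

7

gcd(10, 3) = 1.
By Bézout, 3*(-3) + 10*(1) = 1.
So 3*-3 ≡ 1 (mod 10), and -3 mod 10 = 7.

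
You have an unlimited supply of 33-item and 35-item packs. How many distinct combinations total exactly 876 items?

Need nonnegative integers with 33j + 35k = 876.
gcd(33, 35) = 1, and 33·(17) + 35·(-16) = 1.
So (j₀, k₀) = (14892, -14016); general j = 14892 + 35t, k = -14016 - 33t.
j ≥ 0 ⇒ t ≥ -425; k ≥ 0 ⇒ t ≤ -425. That's 1 value of t.

1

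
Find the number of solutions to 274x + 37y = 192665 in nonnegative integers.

19

gcd(274, 37):
  274 = 7×37 + 15
  37 = 2×15 + 7
  15 = 2×7 + 1
  7 = 7×1
so gcd(274, 37) = 1.
Back-substitute for Bézout coefficients:
  1 = 15 - 2×7
  ... = 274×(5) + 37×(-37)
Scale by 192665: one solution is (963325, -7128605). Reduce x mod 37: (30, 4985).
General: x = 30 + 37t, y = 4985 - 274t.
x ≥ 0 ⇒ t ≥ 0; y ≥ 0 ⇒ t ≤ 18. So t ∈ [0, 18]: 19 solutions.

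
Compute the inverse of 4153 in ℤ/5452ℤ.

gcd(5452, 4153):
  5452 = 1×4153 + 1299
  4153 = 3×1299 + 256
  1299 = 5×256 + 19
  256 = 13×19 + 9
  19 = 2×9 + 1
  9 = 9×1
so gcd(5452, 4153) = 1.
Back-substitute for Bézout coefficients:
  1 = 19 - 2×9
  ... = 4153×(-575) + 5452×(438)
So 4153×-575 ≡ 1 (mod 5452), and -575 mod 5452 = 4877.

4877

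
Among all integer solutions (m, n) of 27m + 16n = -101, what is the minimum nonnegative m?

gcd(27, 16) = 1  (27 = 1·16 + 11, 16 = 1·11 + 5, 11 = 2·5 + 1, 5 = 5·1).
1 divides -101, so solutions exist.
Back-substituting, 27·(3) + 16·(-5) = 1.
Scale by -101/1 = -101: (m₀, n₀) = (-303, 505).
General solution: m = -303 + 16t, n = 505 - 27t for integer t.
m ≥ 0: smallest is -303 mod 16 = 1 (at t = 19), with n = -8.

1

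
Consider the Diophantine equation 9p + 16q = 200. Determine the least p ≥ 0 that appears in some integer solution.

gcd(16, 9):
  16 = 1*9 + 7
  9 = 1*7 + 2
  7 = 3*2 + 1
  2 = 2*1
so gcd(16, 9) = 1.
1 divides 200, so solutions exist.
Back-substitute for Bézout coefficients:
  1 = 7 - 3*2
  ... = 9*(-7) + 16*(4)
Scale by 200/1 = 200: (p₀, q₀) = (-1400, 800).
General solution: p = -1400 + 16t, q = 800 - 9t for integer t.
p ≥ 0: smallest is -1400 mod 16 = 8 (at t = 88), with q = 8.

8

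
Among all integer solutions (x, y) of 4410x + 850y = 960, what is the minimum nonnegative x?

gcd(4410, 850) = 10  (4410 = 5*850 + 160, 850 = 5*160 + 50, 160 = 3*50 + 10, 50 = 5*10).
10 divides 960, so solutions exist.
Back-substituting, 4410*(16) + 850*(-83) = 10.
Scale by 960/10 = 96: (x₀, y₀) = (1536, -7968).
General solution: x = 1536 + 85t, y = -7968 - 441t for integer t.
x ≥ 0: smallest is 1536 mod 85 = 6 (at t = -18), with y = -30.

6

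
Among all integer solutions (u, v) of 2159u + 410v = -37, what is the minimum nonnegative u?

gcd(2159, 410):
  2159 = 5·410 + 109
  410 = 3·109 + 83
  109 = 1·83 + 26
  83 = 3·26 + 5
  26 = 5·5 + 1
  5 = 5·1
so gcd(2159, 410) = 1.
1 divides -37, so solutions exist.
Back-substitute for Bézout coefficients:
  1 = 26 - 5·5
  ... = 2159·(79) + 410·(-416)
Scale by -37/1 = -37: (u₀, v₀) = (-2923, 15392).
General solution: u = -2923 + 410t, v = 15392 - 2159t for integer t.
u ≥ 0: smallest is -2923 mod 410 = 357 (at t = 8), with v = -1880.

357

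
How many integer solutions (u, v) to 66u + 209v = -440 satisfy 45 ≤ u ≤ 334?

gcd(209, 66):
  209 = 3·66 + 11
  66 = 6·11
so gcd(209, 66) = 11.
Back-substitute for Bézout coefficients:
  11 = 209 - 3·66
  ... = 66·(-3) + 209·(1)
Scale by -40: particular solution (120, -40); reduce u mod 19: (6, -4).
General solution: u = 6 + 19t, v = -4 - 6t for integer t.
45 ≤ 6 + 19t ≤ 334 gives t ∈ [3, 17], which is 15 values.

15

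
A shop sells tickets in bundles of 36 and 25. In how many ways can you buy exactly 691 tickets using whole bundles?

Need nonnegative integers with 36j + 25k = 691.
gcd(36, 25) = 1, and 36·(-9) + 25·(13) = 1.
So (j₀, k₀) = (-6219, 8983); general j = -6219 + 25t, k = 8983 - 36t.
j ≥ 0 ⇒ t ≥ 249; k ≥ 0 ⇒ t ≤ 249. That's 1 value of t.

1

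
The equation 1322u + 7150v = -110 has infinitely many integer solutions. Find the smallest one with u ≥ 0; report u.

3245

gcd(7150, 1322):
  7150 = 5×1322 + 540
  1322 = 2×540 + 242
  540 = 2×242 + 56
  242 = 4×56 + 18
  56 = 3×18 + 2
  18 = 9×2
so gcd(7150, 1322) = 2.
2 divides -110, so solutions exist.
Back-substitute for Bézout coefficients:
  2 = 56 - 3×18
  ... = 1322×(-384) + 7150×(71)
Scale by -110/2 = -55: (u₀, v₀) = (21120, -3905).
General solution: u = 21120 + 3575t, v = -3905 - 661t for integer t.
u ≥ 0: smallest is 21120 mod 3575 = 3245 (at t = -5), with v = -600.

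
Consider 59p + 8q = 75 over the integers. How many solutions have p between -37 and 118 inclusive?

19

gcd(59, 8) = 1  (59 = 7*8 + 3, 8 = 2*3 + 2, 3 = 1*2 + 1, 2 = 2*1).
Back-substituting, 59*(3) + 8*(-22) = 1.
Scale by 75: particular solution (225, -1650); reduce p mod 8: (1, 2).
General solution: p = 1 + 8t, q = 2 - 59t for integer t.
-37 ≤ 1 + 8t ≤ 118 gives t ∈ [-4, 14], which is 19 values.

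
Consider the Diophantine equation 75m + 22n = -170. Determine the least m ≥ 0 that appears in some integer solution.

gcd(75, 22):
  75 = 3·22 + 9
  22 = 2·9 + 4
  9 = 2·4 + 1
  4 = 4·1
so gcd(75, 22) = 1.
1 divides -170, so solutions exist.
Back-substitute for Bézout coefficients:
  1 = 9 - 2·4
  ... = 75·(5) + 22·(-17)
Scale by -170/1 = -170: (m₀, n₀) = (-850, 2890).
General solution: m = -850 + 22t, n = 2890 - 75t for integer t.
m ≥ 0: smallest is -850 mod 22 = 8 (at t = 39), with n = -35.

8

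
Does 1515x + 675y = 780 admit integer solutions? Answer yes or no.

yes

gcd(1515, 675) = 15  (1515 = 2*675 + 165, 675 = 4*165 + 15, 165 = 11*15).
15 divides 780, so integer solutions exist.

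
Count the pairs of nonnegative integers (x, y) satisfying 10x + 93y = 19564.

gcd(93, 10) = 1.
By Bézout, 10×(28) + 93×(-3) = 1.
One solution: (22, 208).
General: x = 22 + 93t, y = 208 - 10t.
x ≥ 0 ⇒ t ≥ 0; y ≥ 0 ⇒ t ≤ 20. So t ∈ [0, 20]: 21 solutions.

21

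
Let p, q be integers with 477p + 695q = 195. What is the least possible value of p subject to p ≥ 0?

gcd(695, 477):
  695 = 1·477 + 218
  477 = 2·218 + 41
  218 = 5·41 + 13
  41 = 3·13 + 2
  13 = 6·2 + 1
  2 = 2·1
so gcd(695, 477) = 1.
1 divides 195, so solutions exist.
Back-substitute for Bézout coefficients:
  1 = 13 - 6·2
  ... = 477·(-322) + 695·(221)
Scale by 195/1 = 195: (p₀, q₀) = (-62790, 43095).
General solution: p = -62790 + 695t, q = 43095 - 477t for integer t.
p ≥ 0: smallest is -62790 mod 695 = 455 (at t = 91), with q = -312.

455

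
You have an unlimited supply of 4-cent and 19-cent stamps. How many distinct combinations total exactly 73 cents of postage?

Need nonnegative integers with 4j + 19k = 73.
gcd(4, 19) = 1, and 4·(5) + 19·(-1) = 1.
So (j₀, k₀) = (365, -73); general j = 365 + 19t, k = -73 - 4t.
j ≥ 0 ⇒ t ≥ -19; k ≥ 0 ⇒ t ≤ -19. That's 1 value of t.

1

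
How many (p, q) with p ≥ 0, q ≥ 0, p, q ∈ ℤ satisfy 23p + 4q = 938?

10

gcd(23, 4) = 1.
By Bézout, 23·(-1) + 4·(6) = 1.
One solution: (2, 223).
General: p = 2 + 4t, q = 223 - 23t.
p ≥ 0 ⇒ t ≥ 0; q ≥ 0 ⇒ t ≤ 9. So t ∈ [0, 9]: 10 solutions.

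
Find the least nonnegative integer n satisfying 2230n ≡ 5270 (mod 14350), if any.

929

gcd(14350, 2230) = 10.
10 divides 5270, so solutions exist.
By Bézout, 2230×(-148) + 14350×(23) = 10.
So 2230×(-148) ≡ 10 (mod 14350); multiply by 527: n ≡ -77996 (mod 1435).
Smallest nonnegative: n = -77996 mod 1435 = 929.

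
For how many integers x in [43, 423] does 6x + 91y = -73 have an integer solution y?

gcd(91, 6):
  91 = 15*6 + 1
  6 = 6*1
so gcd(91, 6) = 1.
Back-substitute for Bézout coefficients:
  1 = 91 - 15*6
  ... = 6*(-15) + 91*(1)
Scale by -73: particular solution (1095, -73); reduce x mod 91: (3, -1).
General solution: x = 3 + 91t, y = -1 - 6t for integer t.
43 ≤ 3 + 91t ≤ 423 gives t ∈ [1, 4], which is 4 values.

4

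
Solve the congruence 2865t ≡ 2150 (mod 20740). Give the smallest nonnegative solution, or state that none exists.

2158

gcd(20740, 2865) = 5.
5 divides 2150, so solutions exist.
By Bézout, 2865×(333) + 20740×(-46) = 5.
So 2865×(333) ≡ 5 (mod 20740); multiply by 430: t ≡ 143190 (mod 4148).
Smallest nonnegative: t = 143190 mod 4148 = 2158.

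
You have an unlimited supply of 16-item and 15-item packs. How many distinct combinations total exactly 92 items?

Need nonnegative integers with 16j + 15k = 92.
gcd(16, 15) = 1, and 16·(1) + 15·(-1) = 1.
So (j₀, k₀) = (92, -92); general j = 92 + 15t, k = -92 - 16t.
j ≥ 0 ⇒ t ≥ -6; k ≥ 0 ⇒ t ≤ -6. That's 1 value of t.

1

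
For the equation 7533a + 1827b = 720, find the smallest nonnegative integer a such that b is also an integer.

gcd(7533, 1827) = 9  (7533 = 4*1827 + 225, 1827 = 8*225 + 27, 225 = 8*27 + 9, 27 = 3*9).
9 divides 720, so solutions exist.
Back-substituting, 7533*(65) + 1827*(-268) = 9.
Scale by 720/9 = 80: (a₀, b₀) = (5200, -21440).
General solution: a = 5200 + 203t, b = -21440 - 837t for integer t.
a ≥ 0: smallest is 5200 mod 203 = 125 (at t = -25), with b = -515.

125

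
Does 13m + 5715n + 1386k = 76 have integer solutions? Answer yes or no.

yes

gcd(5715, 13) = 1  (5715 = 439·13 + 8, 13 = 1·8 + 5, 8 = 1·5 + 3, 5 = 1·3 + 2, 3 = 1·2 + 1, 2 = 2·1).
gcd(1, 1386) = 1.
1 divides 76, so integer solutions exist.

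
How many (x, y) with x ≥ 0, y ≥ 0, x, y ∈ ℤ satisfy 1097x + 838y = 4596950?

gcd(1097, 838):
  1097 = 1·838 + 259
  838 = 3·259 + 61
  259 = 4·61 + 15
  61 = 4·15 + 1
  15 = 15·1
so gcd(1097, 838) = 1.
Back-substitute for Bézout coefficients:
  1 = 61 - 4·15
  ... = 1097·(-55) + 838·(72)
Scale by 4596950: one solution is (-252832250, 330980400). Reduce x mod 838: (730, 4530).
General: x = 730 + 838t, y = 4530 - 1097t.
x ≥ 0 ⇒ t ≥ 0; y ≥ 0 ⇒ t ≤ 4. So t ∈ [0, 4]: 5 solutions.

5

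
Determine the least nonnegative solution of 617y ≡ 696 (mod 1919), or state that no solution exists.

1211

gcd(1919, 617):
  1919 = 3·617 + 68
  617 = 9·68 + 5
  68 = 13·5 + 3
  5 = 1·3 + 2
  3 = 1·2 + 1
  2 = 2·1
so gcd(1919, 617) = 1.
1 divides 696, so solutions exist.
Back-substitute for Bézout coefficients:
  1 = 3 - 1·2
  ... = 617·(-762) + 1919·(245)
So 617·(-762) ≡ 1 (mod 1919); multiply by 696: y ≡ -530352 (mod 1919).
Smallest nonnegative: y = -530352 mod 1919 = 1211.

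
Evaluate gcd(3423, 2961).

gcd(3423, 2961):
  3423 = 1·2961 + 462
  2961 = 6·462 + 189
  462 = 2·189 + 84
  189 = 2·84 + 21
  84 = 4·21
so gcd(3423, 2961) = 21.

21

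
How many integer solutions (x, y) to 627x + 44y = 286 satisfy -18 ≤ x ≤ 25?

11

gcd(627, 44):
  627 = 14*44 + 11
  44 = 4*11
so gcd(627, 44) = 11.
Back-substitute for Bézout coefficients:
  11 = 627 - 14*44
  ... = 627*(1) + 44*(-14)
Scale by 26: particular solution (26, -364); reduce x mod 4: (2, -22).
General solution: x = 2 + 4t, y = -22 - 57t for integer t.
-18 ≤ 2 + 4t ≤ 25 gives t ∈ [-5, 5], which is 11 values.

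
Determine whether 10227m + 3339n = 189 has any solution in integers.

gcd(10227, 3339) = 21.
21 divides 189, so integer solutions exist.

yes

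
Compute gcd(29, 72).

1

gcd(72, 29):
  72 = 2×29 + 14
  29 = 2×14 + 1
  14 = 14×1
so gcd(72, 29) = 1.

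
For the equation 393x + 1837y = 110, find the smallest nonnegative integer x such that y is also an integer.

gcd(1837, 393) = 1.
1 divides 110, so solutions exist.
By Bézout, 393·(-818) + 1837·(175) = 1.
Scale by 110/1 = 110: (x₀, y₀) = (-89980, 19250).
General solution: x = -89980 + 1837t, y = 19250 - 393t for integer t.
x ≥ 0: smallest is -89980 mod 1837 = 33 (at t = 49), with y = -7.

33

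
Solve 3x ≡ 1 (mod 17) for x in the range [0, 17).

6

gcd(17, 3) = 1  (17 = 5×3 + 2, 3 = 1×2 + 1, 2 = 2×1).
Back-substituting, 3×(6) + 17×(-1) = 1.
So 3×6 ≡ 1 (mod 17), and 6 mod 17 = 6.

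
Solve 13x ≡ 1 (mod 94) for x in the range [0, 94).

gcd(94, 13) = 1  (94 = 7·13 + 3, 13 = 4·3 + 1, 3 = 3·1).
Back-substituting, 13·(29) + 94·(-4) = 1.
So 13·29 ≡ 1 (mod 94), and 29 mod 94 = 29.

29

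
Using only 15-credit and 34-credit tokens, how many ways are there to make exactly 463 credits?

Need nonnegative integers with 15j + 34k = 463.
gcd(15, 34) = 1, and 15·(-9) + 34·(4) = 1.
So (j₀, k₀) = (-4167, 1852); general j = -4167 + 34t, k = 1852 - 15t.
j ≥ 0 ⇒ t ≥ 123; k ≥ 0 ⇒ t ≤ 123. That's 1 value of t.

1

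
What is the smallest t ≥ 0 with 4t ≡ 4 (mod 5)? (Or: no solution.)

1

gcd(5, 4) = 1  (5 = 1×4 + 1, 4 = 4×1).
1 divides 4, so solutions exist.
Back-substituting, 4×(-1) + 5×(1) = 1.
So 4×(-1) ≡ 1 (mod 5); multiply by 4: t ≡ -4 (mod 5).
Smallest nonnegative: t = -4 mod 5 = 1.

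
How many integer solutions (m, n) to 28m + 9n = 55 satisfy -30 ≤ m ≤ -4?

gcd(28, 9) = 1  (28 = 3×9 + 1, 9 = 9×1).
Back-substituting, 28×(1) + 9×(-3) = 1.
Scale by 55: particular solution (55, -165); reduce m mod 9: (1, 3).
General solution: m = 1 + 9t, n = 3 - 28t for integer t.
-30 ≤ 1 + 9t ≤ -4 gives t ∈ [-3, -1], which is 3 values.

3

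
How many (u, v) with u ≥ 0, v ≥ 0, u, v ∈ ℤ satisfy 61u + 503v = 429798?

gcd(503, 61):
  503 = 8*61 + 15
  61 = 4*15 + 1
  15 = 15*1
so gcd(503, 61) = 1.
Back-substitute for Bézout coefficients:
  1 = 61 - 4*15
  ... = 61*(33) + 503*(-4)
Scale by 429798: one solution is (14183334, -1719192). Reduce u mod 503: (243, 825).
General: u = 243 + 503t, v = 825 - 61t.
u ≥ 0 ⇒ t ≥ 0; v ≥ 0 ⇒ t ≤ 13. So t ∈ [0, 13]: 14 solutions.

14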